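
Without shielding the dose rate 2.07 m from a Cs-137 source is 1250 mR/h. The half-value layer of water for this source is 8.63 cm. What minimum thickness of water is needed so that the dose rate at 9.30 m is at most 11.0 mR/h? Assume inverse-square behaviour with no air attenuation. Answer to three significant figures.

21.5 cm

At 9.30 m, distance alone gives 1250 × (2.07/9.30)² = 1250 × 0.04954 = 61.93 mR/h.
Further attenuation needed: 61.93/11.0 = 5.630.
n = log₂(5.630) = 2.493 half-value layers.
Thickness = 2.493 × 8.63 cm = 21.51 cm.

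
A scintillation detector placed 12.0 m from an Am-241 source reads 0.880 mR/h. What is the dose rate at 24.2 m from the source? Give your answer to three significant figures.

0.216 mR/h

Since intensity falls as 1/r², scaling from 12.0 m to 24.2 m:
0.880 × (12.0/24.2)² = 0.880 × 0.2459 = 0.2164 mR/h.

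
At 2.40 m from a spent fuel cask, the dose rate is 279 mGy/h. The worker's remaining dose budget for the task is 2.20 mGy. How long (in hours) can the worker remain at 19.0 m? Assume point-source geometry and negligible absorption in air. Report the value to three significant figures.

0.494 h

Applying the 1/r² law, rate at 19.0 m:
(2.40/19.0)² = 0.01596, so 279 × 0.01596 = 4.453 mGy/h.
Stay time = 2.20 mGy ÷ 4.453 mGy/h = 0.4940 h.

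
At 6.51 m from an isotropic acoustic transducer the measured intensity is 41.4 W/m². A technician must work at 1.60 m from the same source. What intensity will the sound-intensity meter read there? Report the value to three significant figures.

Intensity scales as (d₁/d₂)², so scaling from 6.51 m to 1.60 m:
41.4 × (6.51/1.60)² = 41.4 × 16.55 = 685.2 W/m².

685 W/m²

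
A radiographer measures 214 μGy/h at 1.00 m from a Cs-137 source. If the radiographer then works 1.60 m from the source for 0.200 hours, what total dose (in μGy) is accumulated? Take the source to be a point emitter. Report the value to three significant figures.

Since intensity falls as 1/r², rate at 1.60 m:
214 × (1.00/1.60)² = 214 × 0.3906 = 83.59 μGy/h.
Dose = rate × time = 83.59 μGy/h × 0.2000 h = 16.72 μGy.

16.7 μGy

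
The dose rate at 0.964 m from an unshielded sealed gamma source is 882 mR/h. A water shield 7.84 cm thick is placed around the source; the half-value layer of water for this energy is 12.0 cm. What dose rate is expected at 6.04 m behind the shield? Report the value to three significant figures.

Distance alone: (0.964/6.04)² = 0.02547, so 882 × 0.02547 = 22.46 mR/h.
Shield: 7.84/12.0 = 0.6533 half-value layers → attenuation 2^(−0.6533) = 0.6358.
Combined: 22.46 × 0.6358 = 14.28 mR/h.

14.3 mR/h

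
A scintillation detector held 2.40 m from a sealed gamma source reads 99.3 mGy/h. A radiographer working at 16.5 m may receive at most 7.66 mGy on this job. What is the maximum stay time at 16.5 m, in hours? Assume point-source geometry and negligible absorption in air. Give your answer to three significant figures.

Intensity scales as (d₁/d₂)², so rate at 16.5 m:
(2.40/16.5)² = 0.02116, so 99.3 × 0.02116 = 2.101 mGy/h.
Stay time = 7.66 mGy ÷ 2.101 mGy/h = 3.646 h.

3.65 h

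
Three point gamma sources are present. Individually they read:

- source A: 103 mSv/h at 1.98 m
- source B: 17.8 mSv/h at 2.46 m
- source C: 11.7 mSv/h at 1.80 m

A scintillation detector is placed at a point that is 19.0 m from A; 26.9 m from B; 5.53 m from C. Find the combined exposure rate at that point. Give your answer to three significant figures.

2.51 mSv/h

Each source contributes Iᵢ·(dᵢ/rᵢ)²; contributions add.
A: 103 × (1.98/19.0)² = 1.119 mSv/h
B: 17.8 × (2.46/26.9)² = 0.1489 mSv/h
C: 11.7 × (1.80/5.53)² = 1.240 mSv/h
Total = 1.119 + 0.1489 + 1.240 = 2.508 mSv/h.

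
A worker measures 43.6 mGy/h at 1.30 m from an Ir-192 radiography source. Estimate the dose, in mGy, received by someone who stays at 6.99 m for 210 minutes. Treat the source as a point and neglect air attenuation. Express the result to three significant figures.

5.28 mGy

Since intensity falls as 1/r², rate at 6.99 m:
43.6 × (1.30/6.99)² = 43.6 × 0.03459 = 1.508 mGy/h.
Dose = rate × time = 1.508 mGy/h × 3.500 h = 5.278 mGy.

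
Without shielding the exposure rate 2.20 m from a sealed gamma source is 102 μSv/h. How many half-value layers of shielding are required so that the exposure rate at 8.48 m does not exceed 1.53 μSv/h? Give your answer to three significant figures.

2.17 half-value layers

At 8.48 m, distance alone gives (2.20/8.48)² = 0.06731, so 102 × 0.06731 = 6.866 μSv/h.
Further attenuation needed: 6.866/1.53 = 4.488.
n = log₂(4.488) = 2.166 half-value layers.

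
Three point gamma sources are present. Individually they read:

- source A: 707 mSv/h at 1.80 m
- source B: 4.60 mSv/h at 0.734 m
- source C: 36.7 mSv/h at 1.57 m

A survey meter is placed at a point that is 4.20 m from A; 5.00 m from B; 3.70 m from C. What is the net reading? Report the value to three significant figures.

Each source contributes Iᵢ·(dᵢ/rᵢ)²; contributions add.
A: 707 × (1.80/4.20)² = 129.9 mSv/h
B: 4.60 × (0.734/5.00)² = 0.09913 mSv/h
C: 36.7 × (1.57/3.70)² = 6.608 mSv/h
Total = 129.9 + 0.09913 + 6.608 = 136.6 mSv/h.

137 mSv/h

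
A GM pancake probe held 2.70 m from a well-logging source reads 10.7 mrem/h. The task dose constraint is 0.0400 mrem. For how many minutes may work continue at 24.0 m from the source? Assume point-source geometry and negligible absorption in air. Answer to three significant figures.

Intensity scales as (d₁/d₂)², so rate at 24.0 m:
(2.70/24.0)² = 0.01266, so 10.7 × 0.01266 = 0.1355 mrem/h.
Stay time = 0.0400 mrem ÷ 0.1355 mrem/h = 0.2952 h = 17.71 min.

17.7 min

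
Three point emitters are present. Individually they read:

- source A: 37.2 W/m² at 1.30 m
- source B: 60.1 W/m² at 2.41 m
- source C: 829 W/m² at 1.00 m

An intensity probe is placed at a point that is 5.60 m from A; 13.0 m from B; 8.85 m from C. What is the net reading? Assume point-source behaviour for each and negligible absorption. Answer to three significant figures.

Each source contributes Iᵢ·(dᵢ/rᵢ)²; contributions add.
A: 37.2 × (1.30/5.60)² = 2.005 W/m²
B: 60.1 × (2.41/13.0)² = 2.065 W/m²
C: 829 × (1.00/8.85)² = 10.58 W/m²
Total = 2.005 + 2.065 + 10.58 = 14.65 W/m².

14.7 W/m²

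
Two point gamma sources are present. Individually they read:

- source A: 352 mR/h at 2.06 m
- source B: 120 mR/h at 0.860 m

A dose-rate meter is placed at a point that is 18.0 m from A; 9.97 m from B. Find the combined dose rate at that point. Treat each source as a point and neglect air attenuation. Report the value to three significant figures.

Each source contributes Iᵢ·(dᵢ/rᵢ)²; contributions add.
A: 352 × (2.06/18.0)² = 4.610 mR/h
B: 120 × (0.860/9.97)² = 0.8929 mR/h
Total = 4.610 + 0.8929 = 5.503 mR/h.

5.50 mR/h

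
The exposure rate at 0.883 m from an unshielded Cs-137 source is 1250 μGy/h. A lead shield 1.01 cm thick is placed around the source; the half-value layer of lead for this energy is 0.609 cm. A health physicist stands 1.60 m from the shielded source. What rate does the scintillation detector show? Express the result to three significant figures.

Distance alone: 1250 × (0.883/1.60)² = 1250 × 0.3046 = 380.8 μGy/h.
Shield: 1.01/0.609 = 1.658 half-value layers → attenuation 2^(−1.658) = 0.3169.
Combined: 380.8 × 0.3169 = 120.7 μGy/h.

121 μGy/h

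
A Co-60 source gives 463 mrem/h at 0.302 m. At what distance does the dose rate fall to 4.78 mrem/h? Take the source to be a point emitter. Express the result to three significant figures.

Using I₁d₁² = I₂d₂², d₂ = d₁·√(I₁/I₂).
I₁/I₂ = 463/4.78 = 96.86, so d₂ = 0.302 × √96.86 = 2.972 m.

2.97 m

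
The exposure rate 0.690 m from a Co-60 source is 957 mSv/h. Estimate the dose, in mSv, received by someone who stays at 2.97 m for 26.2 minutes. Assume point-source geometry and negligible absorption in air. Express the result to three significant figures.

22.6 mSv

Intensity scales as (d₁/d₂)², so rate at 2.97 m:
957 × (0.690/2.97)² = 957 × 0.05397 = 51.65 mSv/h.
Dose = rate × time = 51.65 mSv/h × 0.4367 h = 22.56 mSv.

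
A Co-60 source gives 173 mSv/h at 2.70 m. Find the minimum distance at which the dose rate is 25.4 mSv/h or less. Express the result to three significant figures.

Using I₁d₁² = I₂d₂², d₂ = d₁·√(I₁/I₂).
I₁/I₂ = 173/25.4 = 6.811, so d₂ = 2.70 × √6.811 = 7.046 m.

7.05 m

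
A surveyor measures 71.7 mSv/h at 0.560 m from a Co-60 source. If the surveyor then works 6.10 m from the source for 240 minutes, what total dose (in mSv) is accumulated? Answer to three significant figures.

Since intensity falls as 1/r², rate at 6.10 m:
(0.560/6.10)² = 0.008428, so 71.7 × 0.008428 = 0.6043 mSv/h.
Dose = rate × time = 0.6043 mSv/h × 4.000 h = 2.417 mSv.

2.42 mSv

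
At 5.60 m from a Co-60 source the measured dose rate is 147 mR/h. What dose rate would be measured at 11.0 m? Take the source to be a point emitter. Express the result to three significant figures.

38.1 mR/h

Since intensity falls as 1/r², scaling from 5.60 m to 11.0 m:
147 × (5.60/11.0)² = 147 × 0.2592 = 38.10 mR/h.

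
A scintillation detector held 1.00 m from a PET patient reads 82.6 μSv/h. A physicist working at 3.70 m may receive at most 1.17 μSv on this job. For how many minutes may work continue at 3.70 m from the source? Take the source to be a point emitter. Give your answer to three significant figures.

Using I₁d₁² = I₂d₂², rate at 3.70 m:
82.6 × (1.00/3.70)² = 82.6 × 0.07305 = 6.034 μSv/h.
Stay time = 1.17 μSv ÷ 6.034 μSv/h = 0.1939 h = 11.63 min.

11.6 min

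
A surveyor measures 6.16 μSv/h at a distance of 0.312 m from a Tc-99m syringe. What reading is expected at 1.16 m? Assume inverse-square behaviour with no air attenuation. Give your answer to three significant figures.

0.446 μSv/h

Using I₁d₁² = I₂d₂², the rate at 1.16 m is
(0.312/1.16)² = 0.07234, so 6.16 × 0.07234 = 0.4456 μSv/h.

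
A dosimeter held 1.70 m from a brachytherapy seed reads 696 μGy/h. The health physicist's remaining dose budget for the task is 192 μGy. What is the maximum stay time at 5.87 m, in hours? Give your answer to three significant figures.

3.29 h

Intensity scales as (d₁/d₂)², so rate at 5.87 m:
(1.70/5.87)² = 0.08387, so 696 × 0.08387 = 58.37 μGy/h.
Stay time = 192 μGy ÷ 58.37 μGy/h = 3.289 h.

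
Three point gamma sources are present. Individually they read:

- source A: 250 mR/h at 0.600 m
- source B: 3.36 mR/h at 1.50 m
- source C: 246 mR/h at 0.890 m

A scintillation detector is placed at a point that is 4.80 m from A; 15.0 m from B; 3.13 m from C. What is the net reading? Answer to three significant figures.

Each source contributes Iᵢ·(dᵢ/rᵢ)²; contributions add.
A: 250 × (0.600/4.80)² = 3.906 mR/h
B: 3.36 × (1.50/15.0)² = 0.03360 mR/h
C: 246 × (0.890/3.13)² = 19.89 mR/h
Total = 3.906 + 0.03360 + 19.89 = 23.83 mR/h.

23.8 mR/h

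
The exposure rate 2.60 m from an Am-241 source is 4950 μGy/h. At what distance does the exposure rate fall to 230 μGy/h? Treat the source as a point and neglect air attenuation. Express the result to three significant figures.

12.1 m

Since intensity falls as 1/r², d₂ = d₁·√(I₁/I₂).
I₁/I₂ = 4950/230 = 21.52, so d₂ = 2.60 × √21.52 = 12.06 m.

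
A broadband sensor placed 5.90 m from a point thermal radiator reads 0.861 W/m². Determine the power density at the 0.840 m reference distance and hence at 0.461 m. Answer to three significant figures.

Using I₁d₁² = I₂d₂²,
At 0.840 m: 0.861 × (5.90/0.840)² = 0.861 × 49.33 = 42.47 W/m²
At 0.461 m: (0.840/0.461)² = 3.320, so 42.47 × 3.320 = 141.0 W/m².

42.5 W/m²; 141 W/m²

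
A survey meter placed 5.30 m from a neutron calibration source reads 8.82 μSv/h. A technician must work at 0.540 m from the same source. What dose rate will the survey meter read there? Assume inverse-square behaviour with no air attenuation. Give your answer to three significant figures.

Since intensity falls as 1/r², scaling from 5.30 m to 0.540 m:
(5.30/0.540)² = 96.33, so 8.82 × 96.33 = 849.6 μSv/h.

850 μSv/h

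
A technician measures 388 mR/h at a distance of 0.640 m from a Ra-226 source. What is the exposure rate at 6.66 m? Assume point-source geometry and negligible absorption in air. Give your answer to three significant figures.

3.58 mR/h

Applying the 1/r² law, the rate at 6.66 m is
(0.640/6.66)² = 0.009234, so 388 × 0.009234 = 3.583 mR/h.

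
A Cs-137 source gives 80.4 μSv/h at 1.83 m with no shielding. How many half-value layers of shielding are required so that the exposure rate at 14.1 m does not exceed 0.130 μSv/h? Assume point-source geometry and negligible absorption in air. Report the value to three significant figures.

At 14.1 m, distance alone gives 80.4 × (1.83/14.1)² = 80.4 × 0.01684 = 1.354 μSv/h.
Further attenuation needed: 1.354/0.130 = 10.42.
n = log₂(10.42) = 3.381 half-value layers.

3.38 half-value layers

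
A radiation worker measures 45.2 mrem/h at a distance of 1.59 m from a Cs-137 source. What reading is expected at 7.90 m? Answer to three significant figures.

1.83 mrem/h

Since intensity falls as 1/r², the rate at 7.90 m is
(1.59/7.90)² = 0.04051, so 45.2 × 0.04051 = 1.831 mrem/h.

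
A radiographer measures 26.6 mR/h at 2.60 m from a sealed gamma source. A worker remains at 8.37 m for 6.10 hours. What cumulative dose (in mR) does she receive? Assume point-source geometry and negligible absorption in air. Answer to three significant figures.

15.7 mR

Using I₁d₁² = I₂d₂², rate at 8.37 m:
26.6 × (2.60/8.37)² = 26.6 × 0.09649 = 2.567 mR/h.
Dose = rate × time = 2.567 mR/h × 6.100 h = 15.66 mR.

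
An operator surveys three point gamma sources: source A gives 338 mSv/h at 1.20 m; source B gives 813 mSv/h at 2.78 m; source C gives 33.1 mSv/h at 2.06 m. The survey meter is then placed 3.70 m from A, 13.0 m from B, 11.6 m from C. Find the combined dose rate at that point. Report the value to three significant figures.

73.8 mSv/h

Each source contributes Iᵢ·(dᵢ/rᵢ)²; contributions add.
A: 338 × (1.20/3.70)² = 35.55 mSv/h
B: 813 × (2.78/13.0)² = 37.18 mSv/h
C: 33.1 × (2.06/11.6)² = 1.044 mSv/h
Total = 35.55 + 37.18 + 1.044 = 73.77 mSv/h.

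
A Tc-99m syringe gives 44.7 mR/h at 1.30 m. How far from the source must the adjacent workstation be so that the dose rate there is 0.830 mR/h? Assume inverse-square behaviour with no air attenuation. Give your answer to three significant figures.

Applying the 1/r² law, d₂ = d₁·√(I₁/I₂).
I₁/I₂ = 44.7/0.830 = 53.86, so d₂ = 1.30 × √53.86 = 9.541 m.

9.54 m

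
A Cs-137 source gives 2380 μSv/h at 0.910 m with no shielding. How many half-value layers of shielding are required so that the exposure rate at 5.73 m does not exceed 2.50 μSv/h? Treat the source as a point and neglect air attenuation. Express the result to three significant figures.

At 5.73 m, distance alone gives (0.910/5.73)² = 0.02522, so 2380 × 0.02522 = 60.02 μSv/h.
Further attenuation needed: 60.02/2.50 = 24.01.
n = log₂(24.01) = 4.586 half-value layers.

4.59 half-value layers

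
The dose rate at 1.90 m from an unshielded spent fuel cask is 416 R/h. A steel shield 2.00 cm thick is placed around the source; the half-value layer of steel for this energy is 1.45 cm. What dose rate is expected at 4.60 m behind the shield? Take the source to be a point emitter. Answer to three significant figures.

Distance alone: (1.90/4.60)² = 0.1706, so 416 × 0.1706 = 70.97 R/h.
Shield: 2.00/1.45 = 1.379 half-value layers → attenuation 2^(−1.379) = 0.3845.
Combined: 70.97 × 0.3845 = 27.29 R/h.

27.3 R/h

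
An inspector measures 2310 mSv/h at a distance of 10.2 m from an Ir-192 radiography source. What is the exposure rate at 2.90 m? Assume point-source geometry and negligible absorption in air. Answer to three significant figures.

Applying the 1/r² law, the rate at 2.90 m is
2310 × (10.2/2.90)² = 2310 × 12.37 = 28570 mSv/h.

28600 mSv/h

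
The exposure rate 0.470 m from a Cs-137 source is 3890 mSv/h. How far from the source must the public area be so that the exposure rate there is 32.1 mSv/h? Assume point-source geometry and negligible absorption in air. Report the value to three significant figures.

5.17 m

Since intensity falls as 1/r², d₂ = d₁·√(I₁/I₂).
I₁/I₂ = 3890/32.1 = 121.2, so d₂ = 0.470 × √121.2 = 5.174 m.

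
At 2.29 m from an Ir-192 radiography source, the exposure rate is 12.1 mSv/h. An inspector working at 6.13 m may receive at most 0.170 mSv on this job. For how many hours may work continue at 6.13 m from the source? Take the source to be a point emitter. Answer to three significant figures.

Intensity scales as (d₁/d₂)², so rate at 6.13 m:
(2.29/6.13)² = 0.1396, so 12.1 × 0.1396 = 1.689 mSv/h.
Stay time = 0.170 mSv ÷ 1.689 mSv/h = 0.1007 h.

0.101 h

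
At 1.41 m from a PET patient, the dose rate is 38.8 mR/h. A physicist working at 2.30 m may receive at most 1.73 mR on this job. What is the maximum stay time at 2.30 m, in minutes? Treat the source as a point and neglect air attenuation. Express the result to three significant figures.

7.12 min

By the inverse-square law, rate at 2.30 m:
(1.41/2.30)² = 0.3758, so 38.8 × 0.3758 = 14.58 mR/h.
Stay time = 1.73 mR ÷ 14.58 mR/h = 0.1187 h = 7.122 min.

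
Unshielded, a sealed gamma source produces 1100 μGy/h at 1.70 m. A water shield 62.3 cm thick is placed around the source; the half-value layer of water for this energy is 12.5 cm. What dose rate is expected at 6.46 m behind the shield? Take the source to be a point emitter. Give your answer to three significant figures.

Distance alone: (1.70/6.46)² = 0.06925, so 1100 × 0.06925 = 76.18 μGy/h.
Shield: 62.3/12.5 = 4.984 half-value layers → attenuation 2^(−4.984) = 0.03160.
Combined: 76.18 × 0.03160 = 2.407 μGy/h.

2.41 μGy/h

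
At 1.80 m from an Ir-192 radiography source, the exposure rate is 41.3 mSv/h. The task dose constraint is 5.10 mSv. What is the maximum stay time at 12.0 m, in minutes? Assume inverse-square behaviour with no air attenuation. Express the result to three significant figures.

329 min

Applying the 1/r² law, rate at 12.0 m:
(1.80/12.0)² = 0.02250, so 41.3 × 0.02250 = 0.9292 mSv/h.
Stay time = 5.10 mSv ÷ 0.9292 mSv/h = 5.489 h = 329.3 min.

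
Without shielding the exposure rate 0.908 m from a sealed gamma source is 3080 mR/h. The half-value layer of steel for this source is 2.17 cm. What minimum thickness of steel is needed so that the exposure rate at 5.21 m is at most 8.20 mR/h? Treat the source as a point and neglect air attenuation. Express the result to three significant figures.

7.62 cm

At 5.21 m, distance alone gives (0.908/5.21)² = 0.03037, so 3080 × 0.03037 = 93.54 mR/h.
Further attenuation needed: 93.54/8.20 = 11.41.
n = log₂(11.41) = 3.512 half-value layers.
Thickness = 3.512 × 2.17 cm = 7.621 cm.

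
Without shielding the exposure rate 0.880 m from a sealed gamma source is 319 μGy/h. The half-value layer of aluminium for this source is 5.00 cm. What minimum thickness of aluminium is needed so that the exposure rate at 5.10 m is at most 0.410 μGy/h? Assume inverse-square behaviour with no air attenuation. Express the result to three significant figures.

At 5.10 m, distance alone gives 319 × (0.880/5.10)² = 319 × 0.02977 = 9.497 μGy/h.
Further attenuation needed: 9.497/0.410 = 23.16.
n = log₂(23.16) = 4.534 half-value layers.
Thickness = 4.534 × 5.00 cm = 22.67 cm.

22.7 cm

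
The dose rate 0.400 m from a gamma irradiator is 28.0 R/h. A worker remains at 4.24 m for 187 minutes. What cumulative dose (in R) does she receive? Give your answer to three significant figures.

0.777 R

Applying the 1/r² law, rate at 4.24 m:
28.0 × (0.400/4.24)² = 28.0 × 0.008900 = 0.2492 R/h.
Dose = rate × time = 0.2492 R/h × 3.117 h = 0.7768 R.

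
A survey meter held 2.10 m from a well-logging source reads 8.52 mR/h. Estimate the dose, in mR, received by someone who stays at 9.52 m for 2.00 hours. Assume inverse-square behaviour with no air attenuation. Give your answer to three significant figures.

By the inverse-square law, rate at 9.52 m:
(2.10/9.52)² = 0.04866, so 8.52 × 0.04866 = 0.4146 mR/h.
Dose = rate × time = 0.4146 mR/h × 2.000 h = 0.8292 mR.

0.829 mR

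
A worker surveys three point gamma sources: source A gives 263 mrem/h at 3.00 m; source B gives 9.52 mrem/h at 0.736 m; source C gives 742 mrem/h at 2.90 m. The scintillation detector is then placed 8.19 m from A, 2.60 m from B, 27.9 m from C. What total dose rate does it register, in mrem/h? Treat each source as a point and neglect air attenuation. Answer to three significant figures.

By superposition, sum each source's inverse-square contribution:
A: 263 × (3.00/8.19)² = 35.29 mrem/h
B: 9.52 × (0.736/2.60)² = 0.7629 mrem/h
C: 742 × (2.90/27.9)² = 8.017 mrem/h
Total = 35.29 + 0.7629 + 8.017 = 44.07 mrem/h.

44.1 mrem/h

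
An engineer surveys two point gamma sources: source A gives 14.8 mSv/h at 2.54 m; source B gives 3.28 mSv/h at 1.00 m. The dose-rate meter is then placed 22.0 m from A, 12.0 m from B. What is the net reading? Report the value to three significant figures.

Each source contributes Iᵢ·(dᵢ/rᵢ)²; contributions add.
A: 14.8 × (2.54/22.0)² = 0.1973 mSv/h
B: 3.28 × (1.00/12.0)² = 0.02278 mSv/h
Total = 0.1973 + 0.02278 = 0.2201 mSv/h.

0.220 mSv/h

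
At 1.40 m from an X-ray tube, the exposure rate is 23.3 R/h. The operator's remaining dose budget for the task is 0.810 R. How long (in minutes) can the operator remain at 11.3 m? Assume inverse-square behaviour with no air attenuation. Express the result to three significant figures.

136 min

Intensity scales as (d₁/d₂)², so rate at 11.3 m:
(1.40/11.3)² = 0.01535, so 23.3 × 0.01535 = 0.3577 R/h.
Stay time = 0.810 R ÷ 0.3577 R/h = 2.264 h = 135.8 min.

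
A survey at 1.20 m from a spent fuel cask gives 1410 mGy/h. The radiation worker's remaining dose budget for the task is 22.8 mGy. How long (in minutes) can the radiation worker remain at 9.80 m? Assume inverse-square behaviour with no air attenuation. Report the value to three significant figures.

By the inverse-square law, rate at 9.80 m:
(1.20/9.80)² = 0.01499, so 1410 × 0.01499 = 21.14 mGy/h.
Stay time = 22.8 mGy ÷ 21.14 mGy/h = 1.079 h = 64.74 min.

64.7 min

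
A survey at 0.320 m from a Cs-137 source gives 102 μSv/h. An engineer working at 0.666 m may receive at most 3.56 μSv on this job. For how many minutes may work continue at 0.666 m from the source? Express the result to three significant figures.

9.07 min

Intensity scales as (d₁/d₂)², so rate at 0.666 m:
102 × (0.320/0.666)² = 102 × 0.2309 = 23.55 μSv/h.
Stay time = 3.56 μSv ÷ 23.55 μSv/h = 0.1512 h = 9.072 min.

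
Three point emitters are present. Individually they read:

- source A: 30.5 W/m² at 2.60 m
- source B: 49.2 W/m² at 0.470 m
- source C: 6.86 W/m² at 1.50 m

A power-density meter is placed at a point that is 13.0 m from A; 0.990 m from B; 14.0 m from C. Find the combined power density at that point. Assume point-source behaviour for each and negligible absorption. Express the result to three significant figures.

Each source contributes Iᵢ·(dᵢ/rᵢ)²; contributions add.
A: 30.5 × (2.60/13.0)² = 1.220 W/m²
B: 49.2 × (0.470/0.990)² = 11.09 W/m²
C: 6.86 × (1.50/14.0)² = 0.07875 W/m²
Total = 1.220 + 11.09 + 0.07875 = 12.39 W/m².

12.4 W/m²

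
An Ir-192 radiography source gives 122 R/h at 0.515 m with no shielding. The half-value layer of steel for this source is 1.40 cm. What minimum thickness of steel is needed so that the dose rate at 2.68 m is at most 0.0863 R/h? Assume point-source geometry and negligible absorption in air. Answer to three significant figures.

7.99 cm

At 2.68 m, distance alone gives 122 × (0.515/2.68)² = 122 × 0.03693 = 4.505 R/h.
Further attenuation needed: 4.505/0.0863 = 52.20.
n = log₂(52.20) = 5.706 half-value layers.
Thickness = 5.706 × 1.40 cm = 7.988 cm.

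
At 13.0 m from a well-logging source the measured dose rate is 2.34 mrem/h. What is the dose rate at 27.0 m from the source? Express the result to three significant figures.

Applying the 1/r² law, scaling from 13.0 m to 27.0 m:
(13.0/27.0)² = 0.2318, so 2.34 × 0.2318 = 0.5424 mrem/h.

0.542 mrem/h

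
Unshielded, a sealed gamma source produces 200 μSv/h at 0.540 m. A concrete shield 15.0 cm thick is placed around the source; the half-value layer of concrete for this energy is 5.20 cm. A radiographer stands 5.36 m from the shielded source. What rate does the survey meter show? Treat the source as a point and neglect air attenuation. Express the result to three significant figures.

Distance alone: (0.540/5.36)² = 0.01015, so 200 × 0.01015 = 2.030 μSv/h.
Shield: 15.0/5.20 = 2.885 half-value layers → attenuation 2^(−2.885) = 0.1354.
Combined: 2.030 × 0.1354 = 0.2749 μSv/h.

0.275 μSv/h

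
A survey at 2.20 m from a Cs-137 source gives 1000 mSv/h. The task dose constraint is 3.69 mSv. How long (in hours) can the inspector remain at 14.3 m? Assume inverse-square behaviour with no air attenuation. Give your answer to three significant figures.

0.156 h

Intensity scales as (d₁/d₂)², so rate at 14.3 m:
1000 × (2.20/14.3)² = 1000 × 0.02367 = 23.67 mSv/h.
Stay time = 3.69 mSv ÷ 23.67 mSv/h = 0.1559 h.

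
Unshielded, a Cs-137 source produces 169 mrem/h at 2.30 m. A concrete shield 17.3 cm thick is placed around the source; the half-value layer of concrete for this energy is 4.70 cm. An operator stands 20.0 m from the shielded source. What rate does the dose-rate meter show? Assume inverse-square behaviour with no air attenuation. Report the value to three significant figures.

Distance alone: 169 × (2.30/20.0)² = 169 × 0.01322 = 2.234 mrem/h.
Shield: 17.3/4.70 = 3.681 half-value layers → attenuation 2^(−3.681) = 0.07797.
Combined: 2.234 × 0.07797 = 0.1742 mrem/h.

0.174 mrem/h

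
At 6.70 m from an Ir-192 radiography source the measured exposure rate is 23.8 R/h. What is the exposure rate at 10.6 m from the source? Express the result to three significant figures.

9.51 R/h

Intensity scales as (d₁/d₂)², so scaling from 6.70 m to 10.6 m:
23.8 × (6.70/10.6)² = 23.8 × 0.3995 = 9.508 R/h.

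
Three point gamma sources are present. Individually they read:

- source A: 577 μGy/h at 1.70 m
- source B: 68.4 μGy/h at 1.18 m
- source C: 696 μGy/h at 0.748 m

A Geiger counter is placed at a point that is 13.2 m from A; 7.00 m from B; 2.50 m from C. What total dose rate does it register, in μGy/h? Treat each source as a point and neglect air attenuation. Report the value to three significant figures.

Each source contributes Iᵢ·(dᵢ/rᵢ)²; contributions add.
A: 577 × (1.70/13.2)² = 9.570 μGy/h
B: 68.4 × (1.18/7.00)² = 1.944 μGy/h
C: 696 × (0.748/2.50)² = 62.31 μGy/h
Total = 9.570 + 1.944 + 62.31 = 73.82 μGy/h.

73.8 μGy/h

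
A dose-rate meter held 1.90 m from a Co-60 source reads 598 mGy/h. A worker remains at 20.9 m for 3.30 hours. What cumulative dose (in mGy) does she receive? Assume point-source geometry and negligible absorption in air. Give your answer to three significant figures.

Since intensity falls as 1/r², rate at 20.9 m:
(1.90/20.9)² = 0.008264, so 598 × 0.008264 = 4.942 mGy/h.
Dose = rate × time = 4.942 mGy/h × 3.300 h = 16.31 mGy.

16.3 mGy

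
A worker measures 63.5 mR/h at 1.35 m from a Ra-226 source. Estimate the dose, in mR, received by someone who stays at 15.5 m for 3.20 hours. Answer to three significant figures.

1.54 mR

Applying the 1/r² law, rate at 15.5 m:
(1.35/15.5)² = 0.007586, so 63.5 × 0.007586 = 0.4817 mR/h.
Dose = rate × time = 0.4817 mR/h × 3.200 h = 1.541 mR.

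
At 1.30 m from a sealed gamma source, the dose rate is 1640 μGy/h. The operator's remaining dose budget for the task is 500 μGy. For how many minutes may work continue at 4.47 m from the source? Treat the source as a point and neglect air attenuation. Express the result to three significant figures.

216 min

By the inverse-square law, rate at 4.47 m:
(1.30/4.47)² = 0.08458, so 1640 × 0.08458 = 138.7 μGy/h.
Stay time = 500 μGy ÷ 138.7 μGy/h = 3.605 h = 216.3 min.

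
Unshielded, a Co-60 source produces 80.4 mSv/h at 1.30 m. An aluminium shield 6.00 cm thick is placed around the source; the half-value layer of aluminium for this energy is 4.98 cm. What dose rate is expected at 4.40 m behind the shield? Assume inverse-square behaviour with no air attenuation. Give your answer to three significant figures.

3.04 mSv/h

Distance alone: (1.30/4.40)² = 0.08729, so 80.4 × 0.08729 = 7.018 mSv/h.
Shield: 6.00/4.98 = 1.205 half-value layers → attenuation 2^(−1.205) = 0.4338.
Combined: 7.018 × 0.4338 = 3.044 mSv/h.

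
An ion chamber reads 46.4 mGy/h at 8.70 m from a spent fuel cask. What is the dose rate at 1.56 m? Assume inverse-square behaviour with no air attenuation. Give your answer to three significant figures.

1440 mGy/h

By the inverse-square law, the rate at 1.56 m is
46.4 × (8.70/1.56)² = 46.4 × 31.10 = 1443 mGy/h.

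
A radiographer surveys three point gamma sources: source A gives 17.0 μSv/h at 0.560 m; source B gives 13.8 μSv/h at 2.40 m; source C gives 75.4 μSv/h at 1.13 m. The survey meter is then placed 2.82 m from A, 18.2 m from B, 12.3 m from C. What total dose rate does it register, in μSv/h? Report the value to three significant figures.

By superposition, sum each source's inverse-square contribution:
A: 17.0 × (0.560/2.82)² = 0.6704 μSv/h
B: 13.8 × (2.40/18.2)² = 0.2400 μSv/h
C: 75.4 × (1.13/12.3)² = 0.6364 μSv/h
Total = 0.6704 + 0.2400 + 0.6364 = 1.547 μSv/h.

1.55 μSv/h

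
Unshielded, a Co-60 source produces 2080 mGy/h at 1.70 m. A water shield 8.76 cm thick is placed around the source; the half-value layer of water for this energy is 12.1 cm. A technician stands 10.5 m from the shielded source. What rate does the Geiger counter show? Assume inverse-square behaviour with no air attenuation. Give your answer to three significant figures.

Distance alone: (1.70/10.5)² = 0.02621, so 2080 × 0.02621 = 54.52 mGy/h.
Shield: 8.76/12.1 = 0.7240 half-value layers → attenuation 2^(−0.7240) = 0.6054.
Combined: 54.52 × 0.6054 = 33.01 mGy/h.

33.0 mGy/h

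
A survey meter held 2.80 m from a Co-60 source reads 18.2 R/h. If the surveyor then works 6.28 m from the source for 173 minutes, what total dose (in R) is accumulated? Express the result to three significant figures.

Since intensity falls as 1/r², rate at 6.28 m:
18.2 × (2.80/6.28)² = 18.2 × 0.1988 = 3.618 R/h.
Dose = rate × time = 3.618 R/h × 2.883 h = 10.43 R.

10.4 R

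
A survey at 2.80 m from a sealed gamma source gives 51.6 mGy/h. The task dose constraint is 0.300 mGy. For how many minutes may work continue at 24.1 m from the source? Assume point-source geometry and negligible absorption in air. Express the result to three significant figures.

25.8 min

Since intensity falls as 1/r², rate at 24.1 m:
(2.80/24.1)² = 0.01350, so 51.6 × 0.01350 = 0.6966 mGy/h.
Stay time = 0.300 mGy ÷ 0.6966 mGy/h = 0.4307 h = 25.84 min.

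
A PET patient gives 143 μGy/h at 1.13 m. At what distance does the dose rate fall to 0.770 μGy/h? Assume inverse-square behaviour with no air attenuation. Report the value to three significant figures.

15.4 m

Since intensity falls as 1/r², d₂ = d₁·√(I₁/I₂).
I₁/I₂ = 143/0.770 = 185.7, so d₂ = 1.13 × √185.7 = 15.40 m.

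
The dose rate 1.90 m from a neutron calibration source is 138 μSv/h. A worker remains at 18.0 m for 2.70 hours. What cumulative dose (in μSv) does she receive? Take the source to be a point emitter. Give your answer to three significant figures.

Since intensity falls as 1/r², rate at 18.0 m:
(1.90/18.0)² = 0.01114, so 138 × 0.01114 = 1.537 μSv/h.
Dose = rate × time = 1.537 μSv/h × 2.700 h = 4.150 μSv.

4.15 μSv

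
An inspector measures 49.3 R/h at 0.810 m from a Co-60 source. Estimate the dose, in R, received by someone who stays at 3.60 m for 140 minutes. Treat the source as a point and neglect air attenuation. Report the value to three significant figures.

5.82 R

Using I₁d₁² = I₂d₂², rate at 3.60 m:
(0.810/3.60)² = 0.05063, so 49.3 × 0.05063 = 2.496 R/h.
Dose = rate × time = 2.496 R/h × 2.333 h = 5.823 R.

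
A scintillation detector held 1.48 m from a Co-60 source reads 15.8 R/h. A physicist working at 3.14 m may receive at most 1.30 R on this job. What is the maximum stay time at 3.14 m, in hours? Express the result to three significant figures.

Applying the 1/r² law, rate at 3.14 m:
(1.48/3.14)² = 0.2222, so 15.8 × 0.2222 = 3.511 R/h.
Stay time = 1.30 R ÷ 3.511 R/h = 0.3703 h.

0.370 h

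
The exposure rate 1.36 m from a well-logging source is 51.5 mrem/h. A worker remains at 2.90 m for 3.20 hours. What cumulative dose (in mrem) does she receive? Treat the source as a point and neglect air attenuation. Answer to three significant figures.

Intensity scales as (d₁/d₂)², so rate at 2.90 m:
51.5 × (1.36/2.90)² = 51.5 × 0.2199 = 11.32 mrem/h.
Dose = rate × time = 11.32 mrem/h × 3.200 h = 36.22 mrem.

36.2 mrem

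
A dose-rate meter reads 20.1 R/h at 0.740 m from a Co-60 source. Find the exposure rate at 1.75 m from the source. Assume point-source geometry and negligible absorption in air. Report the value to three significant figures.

3.59 R/h

Applying the 1/r² law, the rate at 1.75 m is
20.1 × (0.740/1.75)² = 20.1 × 0.1788 = 3.594 R/h.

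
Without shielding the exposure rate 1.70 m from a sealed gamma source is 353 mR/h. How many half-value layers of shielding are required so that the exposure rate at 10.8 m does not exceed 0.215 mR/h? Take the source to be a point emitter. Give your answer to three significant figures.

5.35 half-value layers

At 10.8 m, distance alone gives 353 × (1.70/10.8)² = 353 × 0.02478 = 8.747 mR/h.
Further attenuation needed: 8.747/0.215 = 40.68.
n = log₂(40.68) = 5.346 half-value layers.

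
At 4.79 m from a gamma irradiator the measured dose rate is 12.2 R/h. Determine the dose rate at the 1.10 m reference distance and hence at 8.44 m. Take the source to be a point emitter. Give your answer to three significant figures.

231 R/h; 3.93 R/h

Intensity scales as (d₁/d₂)², so
At 1.10 m: 12.2 × (4.79/1.10)² = 12.2 × 18.96 = 231.3 R/h
At 8.44 m: 231.3 × (1.10/8.44)² = 231.3 × 0.01699 = 3.930 R/h.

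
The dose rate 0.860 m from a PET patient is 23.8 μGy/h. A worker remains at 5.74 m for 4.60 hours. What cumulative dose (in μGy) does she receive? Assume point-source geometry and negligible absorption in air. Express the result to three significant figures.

Using I₁d₁² = I₂d₂², rate at 5.74 m:
23.8 × (0.860/5.74)² = 23.8 × 0.02245 = 0.5343 μGy/h.
Dose = rate × time = 0.5343 μGy/h × 4.600 h = 2.458 μGy.

2.46 μGy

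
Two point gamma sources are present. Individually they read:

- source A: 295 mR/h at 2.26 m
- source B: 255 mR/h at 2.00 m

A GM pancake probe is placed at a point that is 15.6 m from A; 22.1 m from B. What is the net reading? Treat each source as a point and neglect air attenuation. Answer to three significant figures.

By superposition, sum each source's inverse-square contribution:
A: 295 × (2.26/15.6)² = 6.191 mR/h
B: 255 × (2.00/22.1)² = 2.088 mR/h
Total = 6.191 + 2.088 = 8.279 mR/h.

8.28 mR/h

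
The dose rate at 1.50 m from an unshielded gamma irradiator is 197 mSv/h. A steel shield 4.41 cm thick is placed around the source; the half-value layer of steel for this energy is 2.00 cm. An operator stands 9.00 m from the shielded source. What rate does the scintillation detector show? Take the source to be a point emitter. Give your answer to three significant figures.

Distance alone: 197 × (1.50/9.00)² = 197 × 0.02778 = 5.473 mSv/h.
Shield: 4.41/2.00 = 2.205 half-value layers → attenuation 2^(−2.205) = 0.2169.
Combined: 5.473 × 0.2169 = 1.187 mSv/h.

1.19 mSv/h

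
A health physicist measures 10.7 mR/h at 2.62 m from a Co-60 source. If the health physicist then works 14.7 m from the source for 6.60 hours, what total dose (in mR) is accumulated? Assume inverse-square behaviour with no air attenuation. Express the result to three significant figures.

By the inverse-square law, rate at 14.7 m:
10.7 × (2.62/14.7)² = 10.7 × 0.03177 = 0.3399 mR/h.
Dose = rate × time = 0.3399 mR/h × 6.600 h = 2.243 mR.

2.24 mR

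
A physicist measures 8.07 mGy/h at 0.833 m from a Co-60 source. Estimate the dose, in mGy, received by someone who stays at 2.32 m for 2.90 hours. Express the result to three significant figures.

3.02 mGy

Using I₁d₁² = I₂d₂², rate at 2.32 m:
8.07 × (0.833/2.32)² = 8.07 × 0.1289 = 1.040 mGy/h.
Dose = rate × time = 1.040 mGy/h × 2.900 h = 3.016 mGy.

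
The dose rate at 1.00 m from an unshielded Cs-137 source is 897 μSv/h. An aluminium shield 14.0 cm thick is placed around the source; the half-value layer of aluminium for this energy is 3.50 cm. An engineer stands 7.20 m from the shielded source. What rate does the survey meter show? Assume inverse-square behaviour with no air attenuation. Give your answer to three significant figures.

Distance alone: (1.00/7.20)² = 0.01929, so 897 × 0.01929 = 17.30 μSv/h.
Shield: 14.0/3.50 = 4.000 half-value layers → attenuation 2^(−4.000) = 0.06250.
Combined: 17.30 × 0.06250 = 1.081 μSv/h.

1.08 μSv/h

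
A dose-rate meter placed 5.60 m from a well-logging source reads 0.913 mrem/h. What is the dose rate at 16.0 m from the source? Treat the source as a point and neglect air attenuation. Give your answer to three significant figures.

0.112 mrem/h

Using I₁d₁² = I₂d₂², scaling from 5.60 m to 16.0 m:
(5.60/16.0)² = 0.1225, so 0.913 × 0.1225 = 0.1118 mrem/h.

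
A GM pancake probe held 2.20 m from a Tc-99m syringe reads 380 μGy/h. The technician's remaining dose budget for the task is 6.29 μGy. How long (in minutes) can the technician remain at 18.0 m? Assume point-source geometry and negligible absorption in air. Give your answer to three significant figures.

Intensity scales as (d₁/d₂)², so rate at 18.0 m:
(2.20/18.0)² = 0.01494, so 380 × 0.01494 = 5.677 μGy/h.
Stay time = 6.29 μGy ÷ 5.677 μGy/h = 1.108 h = 66.48 min.

66.5 min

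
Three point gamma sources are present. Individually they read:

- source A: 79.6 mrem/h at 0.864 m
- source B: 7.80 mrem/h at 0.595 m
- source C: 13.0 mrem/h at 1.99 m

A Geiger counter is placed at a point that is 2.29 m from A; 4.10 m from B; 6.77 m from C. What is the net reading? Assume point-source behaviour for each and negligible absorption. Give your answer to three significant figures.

Each source contributes Iᵢ·(dᵢ/rᵢ)²; contributions add.
A: 79.6 × (0.864/2.29)² = 11.33 mrem/h
B: 7.80 × (0.595/4.10)² = 0.1643 mrem/h
C: 13.0 × (1.99/6.77)² = 1.123 mrem/h
Total = 11.33 + 0.1643 + 1.123 = 12.62 mrem/h.

12.6 mrem/h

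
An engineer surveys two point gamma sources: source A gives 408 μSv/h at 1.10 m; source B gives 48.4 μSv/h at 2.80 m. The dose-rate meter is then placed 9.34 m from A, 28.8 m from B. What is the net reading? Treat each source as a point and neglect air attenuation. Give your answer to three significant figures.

Each source contributes Iᵢ·(dᵢ/rᵢ)²; contributions add.
A: 408 × (1.10/9.34)² = 5.659 μSv/h
B: 48.4 × (2.80/28.8)² = 0.4575 μSv/h
Total = 5.659 + 0.4575 = 6.117 μSv/h.

6.12 μSv/h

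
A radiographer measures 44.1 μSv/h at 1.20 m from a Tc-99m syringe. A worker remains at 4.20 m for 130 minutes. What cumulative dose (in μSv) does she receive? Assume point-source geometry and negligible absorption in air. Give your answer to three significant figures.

7.80 μSv

Applying the 1/r² law, rate at 4.20 m:
(1.20/4.20)² = 0.08163, so 44.1 × 0.08163 = 3.600 μSv/h.
Dose = rate × time = 3.600 μSv/h × 2.167 h = 7.801 μSv.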